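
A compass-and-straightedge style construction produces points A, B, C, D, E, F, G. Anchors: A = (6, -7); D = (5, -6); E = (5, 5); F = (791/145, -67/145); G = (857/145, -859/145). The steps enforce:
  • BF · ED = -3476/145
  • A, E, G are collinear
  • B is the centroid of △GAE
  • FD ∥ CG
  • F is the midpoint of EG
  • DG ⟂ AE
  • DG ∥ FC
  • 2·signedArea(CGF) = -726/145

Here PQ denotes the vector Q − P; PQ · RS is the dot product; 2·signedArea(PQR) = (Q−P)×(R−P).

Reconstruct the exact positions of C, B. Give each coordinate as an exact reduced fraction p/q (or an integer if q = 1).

B = (2452/435, -383/145)
C = (923/145, -56/145)

1. C_x = 923/145  [FD ∥ CG ∩ DG ∥ FC]
2. C_y = -56/145  [FD ∥ CG ∩ DG ∥ FC]
   → C = (923/145, -56/145)
3. B_x = 2452/435  [B is the centroid of △GAE]
4. B_y = -383/145  [B is the centroid of △GAE]
   → B = (2452/435, -383/145)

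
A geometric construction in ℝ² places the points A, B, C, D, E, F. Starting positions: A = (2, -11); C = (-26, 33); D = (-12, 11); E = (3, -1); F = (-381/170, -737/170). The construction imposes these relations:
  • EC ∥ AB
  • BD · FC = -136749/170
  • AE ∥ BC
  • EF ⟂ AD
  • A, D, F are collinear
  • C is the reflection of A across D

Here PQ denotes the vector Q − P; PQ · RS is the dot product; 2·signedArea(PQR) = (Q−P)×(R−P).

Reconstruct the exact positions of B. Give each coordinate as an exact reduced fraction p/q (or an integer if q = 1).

B = (-27, 23)

1. B_x = -27  [AE ∥ BC ∩ EC ∥ AB]
2. B_y = 23  [AE ∥ BC ∩ EC ∥ AB]
   → B = (-27, 23)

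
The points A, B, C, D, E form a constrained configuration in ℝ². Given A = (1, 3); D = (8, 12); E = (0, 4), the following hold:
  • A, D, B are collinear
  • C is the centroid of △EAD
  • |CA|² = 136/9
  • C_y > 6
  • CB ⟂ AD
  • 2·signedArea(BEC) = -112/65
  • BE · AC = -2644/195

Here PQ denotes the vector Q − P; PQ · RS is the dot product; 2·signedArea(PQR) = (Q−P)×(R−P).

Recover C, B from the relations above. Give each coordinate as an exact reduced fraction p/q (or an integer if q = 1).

1. C_x = 3  [C is the centroid of △EAD]
2. C_y = 19/3  [C is the centroid of △EAD]
   → C = (3, 19/3)
3. B_x = 219/65  [A, D, B are collinear ∩ CB ⟂ AD]
4. B_y = 393/65  [A, D, B are collinear ∩ CB ⟂ AD]
   → B = (219/65, 393/65)

B = (219/65, 393/65)
C = (3, 19/3)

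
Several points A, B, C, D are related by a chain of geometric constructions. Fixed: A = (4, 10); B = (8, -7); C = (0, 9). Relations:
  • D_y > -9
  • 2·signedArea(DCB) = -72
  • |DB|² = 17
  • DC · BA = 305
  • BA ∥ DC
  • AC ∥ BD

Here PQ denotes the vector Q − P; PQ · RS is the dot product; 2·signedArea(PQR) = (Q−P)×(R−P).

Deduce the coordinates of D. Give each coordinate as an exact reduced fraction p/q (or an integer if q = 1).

D = (4, -8)

1. D_x = 4  [BA ∥ DC ∩ AC ∥ BD]
2. D_y = -8  [BA ∥ DC ∩ AC ∥ BD]
   → D = (4, -8)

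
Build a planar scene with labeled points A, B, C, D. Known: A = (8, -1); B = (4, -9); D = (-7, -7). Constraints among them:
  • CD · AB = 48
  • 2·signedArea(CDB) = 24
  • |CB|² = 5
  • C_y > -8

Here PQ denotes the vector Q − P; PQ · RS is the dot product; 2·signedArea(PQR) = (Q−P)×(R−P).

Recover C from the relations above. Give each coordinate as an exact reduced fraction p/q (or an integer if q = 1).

1. C_x = 5  [2·signedArea(CDB) = 24 ∩ CD · AB = 48]
2. C_y = -7  [2·signedArea(CDB) = 24 ∩ CD · AB = 48]
   → C = (5, -7)

C = (5, -7)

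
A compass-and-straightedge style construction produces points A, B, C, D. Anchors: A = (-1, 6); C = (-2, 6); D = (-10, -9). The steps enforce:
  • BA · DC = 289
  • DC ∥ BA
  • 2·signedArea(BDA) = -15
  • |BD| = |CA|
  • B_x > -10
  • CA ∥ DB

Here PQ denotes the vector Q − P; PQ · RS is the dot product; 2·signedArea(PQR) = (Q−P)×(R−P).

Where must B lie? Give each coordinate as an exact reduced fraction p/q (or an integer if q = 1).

B = (-9, -9)

1. B_x = -9  [DC ∥ BA ∩ CA ∥ DB]
2. B_y = -9  [DC ∥ BA ∩ CA ∥ DB]
   → B = (-9, -9)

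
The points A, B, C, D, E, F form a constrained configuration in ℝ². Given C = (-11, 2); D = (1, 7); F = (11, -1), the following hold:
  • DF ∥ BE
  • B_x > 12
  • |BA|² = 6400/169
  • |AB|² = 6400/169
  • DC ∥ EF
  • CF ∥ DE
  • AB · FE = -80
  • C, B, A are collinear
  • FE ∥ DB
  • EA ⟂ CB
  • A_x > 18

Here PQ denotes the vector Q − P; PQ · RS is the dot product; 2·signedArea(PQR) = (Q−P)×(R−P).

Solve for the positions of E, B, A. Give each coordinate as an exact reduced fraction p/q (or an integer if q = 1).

A = (3157/169, 2428/169)
B = (13, 12)
E = (23, 4)

1. E_x = 23  [DC ∥ EF ∩ CF ∥ DE]
2. E_y = 4  [DC ∥ EF ∩ CF ∥ DE]
   → E = (23, 4)
3. B_x = 13  [DF ∥ BE ∩ FE ∥ DB]
4. B_y = 12  [DF ∥ BE ∩ FE ∥ DB]
   → B = (13, 12)
5. A_x = 3157/169  [C, B, A are collinear ∩ EA ⟂ CB]
6. A_y = 2428/169  [C, B, A are collinear ∩ EA ⟂ CB]
   → A = (3157/169, 2428/169)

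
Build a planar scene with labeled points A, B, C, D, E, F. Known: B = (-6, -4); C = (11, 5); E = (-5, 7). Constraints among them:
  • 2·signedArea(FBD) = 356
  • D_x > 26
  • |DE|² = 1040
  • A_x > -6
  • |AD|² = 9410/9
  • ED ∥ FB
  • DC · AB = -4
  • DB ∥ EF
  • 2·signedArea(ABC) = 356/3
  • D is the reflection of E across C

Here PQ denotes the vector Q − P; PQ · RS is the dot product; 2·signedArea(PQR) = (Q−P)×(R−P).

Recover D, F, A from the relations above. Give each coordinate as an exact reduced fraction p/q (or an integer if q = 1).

1. D_x = 27  [D is the reflection of E across C]
2. D_y = 3  [D is the reflection of E across C]
   → D = (27, 3)
3. F_x = -38  [ED ∥ FB ∩ DB ∥ EF]
4. F_y = 0  [ED ∥ FB ∩ DB ∥ EF]
   → F = (-38, 0)
5. A_x = -16/3  [2·signedArea(ABC) = 356/3 ∩ DC · AB = -4]
6. A_y = 10/3  [2·signedArea(ABC) = 356/3 ∩ DC · AB = -4]
   → A = (-16/3, 10/3)

A = (-16/3, 10/3)
D = (27, 3)
F = (-38, 0)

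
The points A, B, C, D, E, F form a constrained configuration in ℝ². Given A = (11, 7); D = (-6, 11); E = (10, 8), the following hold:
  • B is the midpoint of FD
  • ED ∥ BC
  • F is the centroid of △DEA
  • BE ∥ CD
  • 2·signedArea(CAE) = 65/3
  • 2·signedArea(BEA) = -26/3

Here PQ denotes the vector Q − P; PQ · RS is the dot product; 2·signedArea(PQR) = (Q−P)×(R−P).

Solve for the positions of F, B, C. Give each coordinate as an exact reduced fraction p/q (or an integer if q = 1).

1. F_x = 5  [F is the centroid of △DEA]
2. F_y = 26/3  [F is the centroid of △DEA]
   → F = (5, 26/3)
3. B_x = -1/2  [B is the midpoint of FD]
4. B_y = 59/6  [B is the midpoint of FD]
   → B = (-1/2, 59/6)
5. C_x = -33/2  [BE ∥ CD ∩ ED ∥ BC]
6. C_y = 77/6  [BE ∥ CD ∩ ED ∥ BC]
   → C = (-33/2, 77/6)

B = (-1/2, 59/6)
C = (-33/2, 77/6)
F = (5, 26/3)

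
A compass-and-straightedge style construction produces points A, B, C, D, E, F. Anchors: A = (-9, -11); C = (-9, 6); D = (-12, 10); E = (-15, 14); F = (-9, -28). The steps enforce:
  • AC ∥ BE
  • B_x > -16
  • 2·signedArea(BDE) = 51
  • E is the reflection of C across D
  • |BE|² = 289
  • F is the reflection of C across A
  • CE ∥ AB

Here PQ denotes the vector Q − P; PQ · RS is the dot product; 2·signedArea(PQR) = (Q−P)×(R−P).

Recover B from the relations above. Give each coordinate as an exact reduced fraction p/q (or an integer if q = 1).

B = (-15, -3)

1. B_x = -15  [AC ∥ BE ∩ CE ∥ AB]
2. B_y = -3  [AC ∥ BE ∩ CE ∥ AB]
   → B = (-15, -3)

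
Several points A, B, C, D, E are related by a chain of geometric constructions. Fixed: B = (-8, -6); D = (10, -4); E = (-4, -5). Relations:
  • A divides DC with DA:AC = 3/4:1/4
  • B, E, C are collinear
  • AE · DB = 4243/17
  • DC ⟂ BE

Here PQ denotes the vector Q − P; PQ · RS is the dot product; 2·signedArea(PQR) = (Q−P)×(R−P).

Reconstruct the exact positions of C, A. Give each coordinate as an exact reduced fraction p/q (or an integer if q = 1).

A = (325/34, -38/17)
C = (160/17, -28/17)

1. C_x = 160/17  [B, E, C are collinear ∩ DC ⟂ BE]
2. C_y = -28/17  [B, E, C are collinear ∩ DC ⟂ BE]
   → C = (160/17, -28/17)
3. A_x = 325/34  [A divides DC with DA:AC = 3/4:1/4]
4. A_y = -38/17  [A divides DC with DA:AC = 3/4:1/4]
   → A = (325/34, -38/17)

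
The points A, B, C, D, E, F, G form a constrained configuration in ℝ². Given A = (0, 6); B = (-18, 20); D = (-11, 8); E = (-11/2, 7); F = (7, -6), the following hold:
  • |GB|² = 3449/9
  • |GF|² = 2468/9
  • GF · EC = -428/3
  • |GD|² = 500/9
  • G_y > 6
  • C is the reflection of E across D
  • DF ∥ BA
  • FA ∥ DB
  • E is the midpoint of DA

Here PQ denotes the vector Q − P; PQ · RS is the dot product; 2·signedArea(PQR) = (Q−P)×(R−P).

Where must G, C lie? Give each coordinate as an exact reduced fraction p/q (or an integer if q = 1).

1. C_x = -33/2  [C is the reflection of E across D]
2. C_y = 9  [C is the reflection of E across D]
   → C = (-33/2, 9)
3. G_x = -11/3  [line 11·x + -2·y + 161/3 = 0 ∩ |GD|² = 500/9]
4. G_y = 20/3  [line 11·x + -2·y + 161/3 = 0 ∩ |GD|² = 500/9]
   → G = (-11/3, 20/3)

C = (-33/2, 9)
G = (-11/3, 20/3)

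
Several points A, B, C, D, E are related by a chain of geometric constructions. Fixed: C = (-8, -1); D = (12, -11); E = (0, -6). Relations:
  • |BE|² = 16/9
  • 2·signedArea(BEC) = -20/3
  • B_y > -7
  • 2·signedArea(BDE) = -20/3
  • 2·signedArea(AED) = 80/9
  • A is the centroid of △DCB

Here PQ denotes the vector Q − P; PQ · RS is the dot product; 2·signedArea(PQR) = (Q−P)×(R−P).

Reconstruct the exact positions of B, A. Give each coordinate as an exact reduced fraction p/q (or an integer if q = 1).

1. B_x = 4/3  [2·signedArea(BDE) = -20/3 ∩ 2·signedArea(BEC) = -20/3]
2. B_y = -6  [2·signedArea(BDE) = -20/3 ∩ 2·signedArea(BEC) = -20/3]
   → B = (4/3, -6)
3. A_x = 16/9  [A is the centroid of △DCB]
4. A_y = -6  [A is the centroid of △DCB]
   → A = (16/9, -6)

A = (16/9, -6)
B = (4/3, -6)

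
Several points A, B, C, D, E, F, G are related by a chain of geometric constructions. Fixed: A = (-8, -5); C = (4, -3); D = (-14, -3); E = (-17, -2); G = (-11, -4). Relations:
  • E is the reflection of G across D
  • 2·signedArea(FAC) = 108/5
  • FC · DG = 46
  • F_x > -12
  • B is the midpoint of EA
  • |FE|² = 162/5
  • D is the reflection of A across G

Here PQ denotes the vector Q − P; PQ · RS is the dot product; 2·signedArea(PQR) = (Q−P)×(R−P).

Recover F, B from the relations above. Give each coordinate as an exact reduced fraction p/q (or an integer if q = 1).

1. F_x = -58/5  [2·signedArea(FAC) = 108/5 ∩ FC · DG = 46]
2. F_y = -19/5  [2·signedArea(FAC) = 108/5 ∩ FC · DG = 46]
   → F = (-58/5, -19/5)
3. B_x = -25/2  [B is the midpoint of EA]
4. B_y = -7/2  [B is the midpoint of EA]
   → B = (-25/2, -7/2)

B = (-25/2, -7/2)
F = (-58/5, -19/5)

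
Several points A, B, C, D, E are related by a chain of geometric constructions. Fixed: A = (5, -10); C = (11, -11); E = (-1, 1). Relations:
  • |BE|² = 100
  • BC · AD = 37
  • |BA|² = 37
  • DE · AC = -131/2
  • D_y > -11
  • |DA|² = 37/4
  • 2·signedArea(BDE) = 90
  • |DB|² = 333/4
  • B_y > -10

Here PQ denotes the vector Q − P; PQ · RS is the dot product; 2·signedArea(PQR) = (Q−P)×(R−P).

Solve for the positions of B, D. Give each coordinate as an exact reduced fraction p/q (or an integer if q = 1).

1. D_x = 8  [line -6·x + 1·y + 117/2 = 0 ∩ |DA|² = 37/4]
2. D_y = -21/2  [line -6·x + 1·y + 117/2 = 0 ∩ |DA|² = 37/4]
   → D = (8, -21/2)
3. B_x = -1  [2·signedArea(BDE) = 90 ∩ BC · AD = 37]
4. B_y = -9  [2·signedArea(BDE) = 90 ∩ BC · AD = 37]
   → B = (-1, -9)

B = (-1, -9)
D = (8, -21/2)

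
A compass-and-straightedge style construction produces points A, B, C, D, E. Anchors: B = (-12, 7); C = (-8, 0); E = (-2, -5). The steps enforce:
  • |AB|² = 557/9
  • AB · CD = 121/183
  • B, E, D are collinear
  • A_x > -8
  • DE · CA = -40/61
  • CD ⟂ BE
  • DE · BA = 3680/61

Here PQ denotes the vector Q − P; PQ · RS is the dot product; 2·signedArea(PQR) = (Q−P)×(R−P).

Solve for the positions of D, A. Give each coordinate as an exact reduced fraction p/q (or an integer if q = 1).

A = (-22/3, 2/3)
D = (-422/61, 55/61)

1. D_x = -422/61  [B, E, D are collinear ∩ CD ⟂ BE]
2. D_y = 55/61  [B, E, D are collinear ∩ CD ⟂ BE]
   → D = (-422/61, 55/61)
3. A_x = -22/3  [AB · CD = 121/183 ∩ DE · CA = -40/61]
4. A_y = 2/3  [AB · CD = 121/183 ∩ DE · CA = -40/61]
   → A = (-22/3, 2/3)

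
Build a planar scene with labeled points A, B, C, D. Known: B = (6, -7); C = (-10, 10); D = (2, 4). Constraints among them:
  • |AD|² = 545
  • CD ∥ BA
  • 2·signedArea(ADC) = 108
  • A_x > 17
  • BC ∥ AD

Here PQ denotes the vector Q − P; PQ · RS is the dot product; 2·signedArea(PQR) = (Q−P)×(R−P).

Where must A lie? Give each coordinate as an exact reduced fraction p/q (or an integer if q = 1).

A = (18, -13)

1. A_x = 18  [BC ∥ AD ∩ CD ∥ BA]
2. A_y = -13  [BC ∥ AD ∩ CD ∥ BA]
   → A = (18, -13)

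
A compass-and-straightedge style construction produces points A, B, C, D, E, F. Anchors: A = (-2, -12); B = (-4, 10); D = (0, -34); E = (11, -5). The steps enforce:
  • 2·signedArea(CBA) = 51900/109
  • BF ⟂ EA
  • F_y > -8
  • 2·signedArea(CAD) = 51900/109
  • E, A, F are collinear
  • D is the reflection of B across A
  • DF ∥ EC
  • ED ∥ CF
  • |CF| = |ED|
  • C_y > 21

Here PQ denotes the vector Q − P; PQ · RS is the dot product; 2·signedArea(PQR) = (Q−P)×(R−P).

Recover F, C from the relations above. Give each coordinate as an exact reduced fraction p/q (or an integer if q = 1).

1. F_x = 614/109  [E, A, F are collinear ∩ BF ⟂ EA]
2. F_y = -860/109  [E, A, F are collinear ∩ BF ⟂ EA]
   → F = (614/109, -860/109)
3. C_x = 1813/109  [ED ∥ CF ∩ DF ∥ EC]
4. C_y = 2301/109  [ED ∥ CF ∩ DF ∥ EC]
   → C = (1813/109, 2301/109)

C = (1813/109, 2301/109)
F = (614/109, -860/109)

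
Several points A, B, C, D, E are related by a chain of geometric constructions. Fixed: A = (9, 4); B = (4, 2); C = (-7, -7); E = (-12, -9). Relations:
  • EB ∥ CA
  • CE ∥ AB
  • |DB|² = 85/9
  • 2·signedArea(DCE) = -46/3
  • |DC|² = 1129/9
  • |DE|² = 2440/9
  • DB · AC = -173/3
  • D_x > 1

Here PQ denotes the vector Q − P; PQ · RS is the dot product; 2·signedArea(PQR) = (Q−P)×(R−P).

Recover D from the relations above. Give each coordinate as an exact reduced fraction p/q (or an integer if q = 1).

D = (2, -1/3)

1. D_x = 2  [DB · AC = -173/3 ∩ 2·signedArea(DCE) = -46/3]
2. D_y = -1/3  [DB · AC = -173/3 ∩ 2·signedArea(DCE) = -46/3]
   → D = (2, -1/3)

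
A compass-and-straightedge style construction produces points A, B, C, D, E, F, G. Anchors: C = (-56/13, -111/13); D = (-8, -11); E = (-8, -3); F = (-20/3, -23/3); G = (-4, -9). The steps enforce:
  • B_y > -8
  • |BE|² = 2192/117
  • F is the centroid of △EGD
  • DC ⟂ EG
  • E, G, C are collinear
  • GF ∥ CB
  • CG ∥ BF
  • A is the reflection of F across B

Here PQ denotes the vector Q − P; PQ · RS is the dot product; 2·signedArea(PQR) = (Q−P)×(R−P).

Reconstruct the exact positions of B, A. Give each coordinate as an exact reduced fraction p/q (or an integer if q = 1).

A = (-284/39, -263/39)
B = (-272/39, -281/39)

1. B_x = -272/39  [CG ∥ BF ∩ GF ∥ CB]
2. B_y = -281/39  [CG ∥ BF ∩ GF ∥ CB]
   → B = (-272/39, -281/39)
3. A_x = -284/39  [A is the reflection of F across B]
4. A_y = -263/39  [A is the reflection of F across B]
   → A = (-284/39, -263/39)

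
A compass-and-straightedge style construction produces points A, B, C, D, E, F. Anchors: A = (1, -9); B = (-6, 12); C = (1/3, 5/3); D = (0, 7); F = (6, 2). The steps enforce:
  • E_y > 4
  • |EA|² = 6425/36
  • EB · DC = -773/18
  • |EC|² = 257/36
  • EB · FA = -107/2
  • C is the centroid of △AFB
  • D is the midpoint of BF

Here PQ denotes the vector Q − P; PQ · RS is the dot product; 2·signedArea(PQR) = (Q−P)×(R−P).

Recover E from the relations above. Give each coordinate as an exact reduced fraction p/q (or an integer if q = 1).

E = (1/6, 13/3)

1. E_x = 1/6  [EB · FA = -107/2 ∩ EB · DC = -773/18]
2. E_y = 13/3  [EB · FA = -107/2 ∩ EB · DC = -773/18]
   → E = (1/6, 13/3)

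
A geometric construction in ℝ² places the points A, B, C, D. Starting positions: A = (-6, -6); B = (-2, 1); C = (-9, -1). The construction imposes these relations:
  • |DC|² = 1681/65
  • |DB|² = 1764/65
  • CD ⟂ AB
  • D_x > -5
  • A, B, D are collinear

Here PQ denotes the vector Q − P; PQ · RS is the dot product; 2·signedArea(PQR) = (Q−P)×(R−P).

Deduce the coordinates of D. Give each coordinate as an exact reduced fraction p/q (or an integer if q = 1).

1. D_x = -298/65  [A, B, D are collinear ∩ CD ⟂ AB]
2. D_y = -229/65  [A, B, D are collinear ∩ CD ⟂ AB]
   → D = (-298/65, -229/65)

D = (-298/65, -229/65)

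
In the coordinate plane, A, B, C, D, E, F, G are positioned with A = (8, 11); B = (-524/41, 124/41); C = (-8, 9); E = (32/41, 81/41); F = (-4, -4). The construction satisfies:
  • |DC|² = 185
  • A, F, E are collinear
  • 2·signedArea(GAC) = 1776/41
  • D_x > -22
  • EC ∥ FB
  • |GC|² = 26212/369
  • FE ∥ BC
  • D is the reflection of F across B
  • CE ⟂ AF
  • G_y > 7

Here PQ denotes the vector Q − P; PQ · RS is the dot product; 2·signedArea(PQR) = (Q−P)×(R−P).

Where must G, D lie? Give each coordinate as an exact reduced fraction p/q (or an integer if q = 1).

1. G_x = 32/123  [line 2·x + -16·y + 4784/41 = 0 ∩ |GC|² = 26212/369]
2. G_y = 901/123  [line 2·x + -16·y + 4784/41 = 0 ∩ |GC|² = 26212/369]
   → G = (32/123, 901/123)
3. D_x = -884/41  [D is the reflection of F across B]
4. D_y = 412/41  [D is the reflection of F across B]
   → D = (-884/41, 412/41)

D = (-884/41, 412/41)
G = (32/123, 901/123)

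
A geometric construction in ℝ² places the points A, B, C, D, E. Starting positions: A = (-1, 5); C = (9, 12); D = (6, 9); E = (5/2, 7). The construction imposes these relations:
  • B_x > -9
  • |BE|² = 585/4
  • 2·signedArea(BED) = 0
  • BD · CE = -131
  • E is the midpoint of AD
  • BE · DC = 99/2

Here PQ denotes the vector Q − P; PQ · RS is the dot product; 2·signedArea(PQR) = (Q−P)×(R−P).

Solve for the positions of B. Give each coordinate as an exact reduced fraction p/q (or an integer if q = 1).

1. B_x = -8  [2·signedArea(BED) = 0 ∩ BD · CE = -131]
2. B_y = 1  [2·signedArea(BED) = 0 ∩ BD · CE = -131]
   → B = (-8, 1)

B = (-8, 1)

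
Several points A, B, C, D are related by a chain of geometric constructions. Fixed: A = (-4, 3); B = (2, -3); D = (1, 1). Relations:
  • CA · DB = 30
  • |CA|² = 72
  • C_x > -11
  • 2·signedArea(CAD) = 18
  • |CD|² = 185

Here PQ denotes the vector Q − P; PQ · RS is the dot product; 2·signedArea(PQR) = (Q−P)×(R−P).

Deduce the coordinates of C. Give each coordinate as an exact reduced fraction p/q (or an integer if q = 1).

1. C_x = -10  [2·signedArea(CAD) = 18 ∩ CA · DB = 30]
2. C_y = 9  [2·signedArea(CAD) = 18 ∩ CA · DB = 30]
   → C = (-10, 9)

C = (-10, 9)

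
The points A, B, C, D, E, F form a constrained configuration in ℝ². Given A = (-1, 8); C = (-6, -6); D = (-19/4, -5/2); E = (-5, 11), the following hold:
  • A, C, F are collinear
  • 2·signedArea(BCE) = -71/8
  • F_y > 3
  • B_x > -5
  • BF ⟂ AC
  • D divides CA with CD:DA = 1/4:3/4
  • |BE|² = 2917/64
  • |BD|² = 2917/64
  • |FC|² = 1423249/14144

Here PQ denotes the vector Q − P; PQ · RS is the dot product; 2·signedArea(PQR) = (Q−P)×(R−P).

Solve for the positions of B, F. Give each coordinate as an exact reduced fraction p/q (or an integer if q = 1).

B = (-39/8, 17/4)
F = (-4643/1768, 3047/884)

1. B_x = -39/8  [line -17·x + 1·y + -697/8 = 0 ∩ |BD|² = 2917/64]
2. B_y = 17/4  [line -17·x + 1·y + -697/8 = 0 ∩ |BD|² = 2917/64]
   → B = (-39/8, 17/4)
3. F_x = -4643/1768  [A, C, F are collinear ∩ BF ⟂ AC]
4. F_y = 3047/884  [A, C, F are collinear ∩ BF ⟂ AC]
   → F = (-4643/1768, 3047/884)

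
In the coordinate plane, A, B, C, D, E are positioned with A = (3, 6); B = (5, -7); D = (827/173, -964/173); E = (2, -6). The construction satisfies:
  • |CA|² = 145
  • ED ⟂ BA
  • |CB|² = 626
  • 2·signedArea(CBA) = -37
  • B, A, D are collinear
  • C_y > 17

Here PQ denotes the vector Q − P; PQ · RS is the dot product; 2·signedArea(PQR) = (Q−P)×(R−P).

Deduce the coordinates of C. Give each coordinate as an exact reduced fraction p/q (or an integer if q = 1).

C = (4, 18)

1. C_x = 4  [line -13·x + -2·y + 88 = 0 ∩ |CA|² = 145]
2. C_y = 18  [line -13·x + -2·y + 88 = 0 ∩ |CA|² = 145]
   → C = (4, 18)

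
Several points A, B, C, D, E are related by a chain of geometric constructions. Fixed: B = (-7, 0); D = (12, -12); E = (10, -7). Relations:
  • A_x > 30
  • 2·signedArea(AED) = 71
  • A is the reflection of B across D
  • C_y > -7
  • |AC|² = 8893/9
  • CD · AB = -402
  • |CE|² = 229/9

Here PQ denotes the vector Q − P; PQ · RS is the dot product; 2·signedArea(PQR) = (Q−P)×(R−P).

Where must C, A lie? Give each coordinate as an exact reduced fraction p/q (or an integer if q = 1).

A = (31, -24)
C = (5, -19/3)

1. A_x = 31  [A is the reflection of B across D]
2. A_y = -24  [A is the reflection of B across D]
   → A = (31, -24)
3. C_x = 5  [line 38·x + -24·y + -342 = 0 ∩ |AC|² = 8893/9]
4. C_y = -19/3  [line 38·x + -24·y + -342 = 0 ∩ |AC|² = 8893/9]
   → C = (5, -19/3)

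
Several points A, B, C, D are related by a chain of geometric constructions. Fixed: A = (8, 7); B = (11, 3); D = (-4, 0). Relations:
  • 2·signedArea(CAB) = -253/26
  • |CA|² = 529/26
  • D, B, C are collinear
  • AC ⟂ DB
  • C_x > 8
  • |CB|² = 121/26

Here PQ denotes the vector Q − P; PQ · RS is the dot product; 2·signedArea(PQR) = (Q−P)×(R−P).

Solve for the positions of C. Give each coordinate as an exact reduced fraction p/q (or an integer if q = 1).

1. C_x = 231/26  [D, B, C are collinear ∩ AC ⟂ DB]
2. C_y = 67/26  [D, B, C are collinear ∩ AC ⟂ DB]
   → C = (231/26, 67/26)

C = (231/26, 67/26)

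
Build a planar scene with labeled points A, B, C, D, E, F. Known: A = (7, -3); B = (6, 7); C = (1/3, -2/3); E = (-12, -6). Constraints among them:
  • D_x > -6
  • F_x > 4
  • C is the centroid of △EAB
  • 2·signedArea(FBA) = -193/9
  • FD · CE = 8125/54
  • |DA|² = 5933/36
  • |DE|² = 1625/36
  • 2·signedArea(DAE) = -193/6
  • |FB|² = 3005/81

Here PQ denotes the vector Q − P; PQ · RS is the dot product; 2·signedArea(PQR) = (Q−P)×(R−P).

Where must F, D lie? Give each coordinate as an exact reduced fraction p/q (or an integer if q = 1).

D = (-35/6, -10/3)
F = (40/9, 10/9)

1. F_x = 40/9  [line 10·x + 1·y + -410/9 = 0 ∩ |FB|² = 3005/81]
2. F_y = 10/9  [line 10·x + 1·y + -410/9 = 0 ∩ |FB|² = 3005/81]
   → F = (40/9, 10/9)
3. D_x = -35/6  [2·signedArea(DAE) = -193/6 ∩ FD · CE = 8125/54]
4. D_y = -10/3  [2·signedArea(DAE) = -193/6 ∩ FD · CE = 8125/54]
   → D = (-35/6, -10/3)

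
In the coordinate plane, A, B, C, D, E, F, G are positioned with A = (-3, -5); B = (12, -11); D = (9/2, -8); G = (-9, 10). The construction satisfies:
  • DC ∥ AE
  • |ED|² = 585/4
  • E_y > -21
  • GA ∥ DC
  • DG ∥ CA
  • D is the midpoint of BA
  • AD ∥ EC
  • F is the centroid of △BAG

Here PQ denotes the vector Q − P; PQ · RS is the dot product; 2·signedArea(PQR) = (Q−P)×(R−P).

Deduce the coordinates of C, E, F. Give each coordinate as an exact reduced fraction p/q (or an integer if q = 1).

1. C_x = 21/2  [DG ∥ CA ∩ GA ∥ DC]
2. C_y = -23  [DG ∥ CA ∩ GA ∥ DC]
   → C = (21/2, -23)
3. E_x = 3  [AD ∥ EC ∩ DC ∥ AE]
4. E_y = -20  [AD ∥ EC ∩ DC ∥ AE]
   → E = (3, -20)
5. F_x = 0  [F is the centroid of △BAG]
6. F_y = -2  [F is the centroid of △BAG]
   → F = (0, -2)

C = (21/2, -23)
E = (3, -20)
F = (0, -2)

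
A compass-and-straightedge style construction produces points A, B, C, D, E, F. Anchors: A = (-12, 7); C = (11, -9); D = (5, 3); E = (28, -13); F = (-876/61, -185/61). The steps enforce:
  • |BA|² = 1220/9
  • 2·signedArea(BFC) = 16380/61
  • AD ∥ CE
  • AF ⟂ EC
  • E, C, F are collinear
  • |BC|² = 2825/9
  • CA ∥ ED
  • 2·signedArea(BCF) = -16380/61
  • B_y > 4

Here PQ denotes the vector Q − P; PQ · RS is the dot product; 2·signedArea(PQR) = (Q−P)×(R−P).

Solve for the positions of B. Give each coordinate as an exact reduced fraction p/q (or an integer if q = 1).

B = (-2/3, 13/3)

1. B_x = -2/3  [line -364/61·x + -1547/61·y + 6461/61 = 0 ∩ |BC|² = 2825/9]
2. B_y = 13/3  [line -364/61·x + -1547/61·y + 6461/61 = 0 ∩ |BC|² = 2825/9]
   → B = (-2/3, 13/3)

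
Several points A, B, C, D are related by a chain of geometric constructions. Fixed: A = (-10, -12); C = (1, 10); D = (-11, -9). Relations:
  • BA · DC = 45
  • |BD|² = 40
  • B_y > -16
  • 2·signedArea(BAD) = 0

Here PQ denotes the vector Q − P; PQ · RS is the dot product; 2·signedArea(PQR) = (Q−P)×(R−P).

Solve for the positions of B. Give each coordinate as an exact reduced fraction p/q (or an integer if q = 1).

B = (-9, -15)

1. B_x = -9  [2·signedArea(BAD) = 0 ∩ BA · DC = 45]
2. B_y = -15  [2·signedArea(BAD) = 0 ∩ BA · DC = 45]
   → B = (-9, -15)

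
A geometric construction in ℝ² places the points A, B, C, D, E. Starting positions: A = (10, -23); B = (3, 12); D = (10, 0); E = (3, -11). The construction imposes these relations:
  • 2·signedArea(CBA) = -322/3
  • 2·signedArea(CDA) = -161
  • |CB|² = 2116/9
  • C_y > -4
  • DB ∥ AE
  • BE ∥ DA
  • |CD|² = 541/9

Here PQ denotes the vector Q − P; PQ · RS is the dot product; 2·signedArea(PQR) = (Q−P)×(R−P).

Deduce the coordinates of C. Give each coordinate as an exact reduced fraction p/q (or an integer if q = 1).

1. C_x = 3  [2·signedArea(CBA) = -322/3 ∩ 2·signedArea(CDA) = -161]
2. C_y = -10/3  [2·signedArea(CBA) = -322/3 ∩ 2·signedArea(CDA) = -161]
   → C = (3, -10/3)

C = (3, -10/3)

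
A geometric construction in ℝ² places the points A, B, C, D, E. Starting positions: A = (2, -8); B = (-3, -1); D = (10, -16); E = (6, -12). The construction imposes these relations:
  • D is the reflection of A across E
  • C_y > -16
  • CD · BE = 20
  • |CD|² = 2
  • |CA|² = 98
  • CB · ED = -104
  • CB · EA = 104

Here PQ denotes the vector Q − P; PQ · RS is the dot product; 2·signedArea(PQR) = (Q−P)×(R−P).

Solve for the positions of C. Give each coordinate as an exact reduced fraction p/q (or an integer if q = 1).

1. C_x = 9  [CB · ED = -104 ∩ CD · BE = 20]
2. C_y = -15  [CB · ED = -104 ∩ CD · BE = 20]
   → C = (9, -15)

C = (9, -15)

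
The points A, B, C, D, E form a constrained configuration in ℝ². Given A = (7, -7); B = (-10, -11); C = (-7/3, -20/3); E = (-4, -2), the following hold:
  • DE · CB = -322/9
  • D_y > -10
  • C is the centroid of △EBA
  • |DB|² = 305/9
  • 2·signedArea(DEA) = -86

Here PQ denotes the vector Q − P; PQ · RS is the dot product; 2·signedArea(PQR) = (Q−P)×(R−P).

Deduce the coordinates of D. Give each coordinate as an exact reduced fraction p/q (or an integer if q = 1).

D = (-13/3, -29/3)

1. D_x = -13/3  [2·signedArea(DEA) = -86 ∩ DE · CB = -322/9]
2. D_y = -29/3  [2·signedArea(DEA) = -86 ∩ DE · CB = -322/9]
   → D = (-13/3, -29/3)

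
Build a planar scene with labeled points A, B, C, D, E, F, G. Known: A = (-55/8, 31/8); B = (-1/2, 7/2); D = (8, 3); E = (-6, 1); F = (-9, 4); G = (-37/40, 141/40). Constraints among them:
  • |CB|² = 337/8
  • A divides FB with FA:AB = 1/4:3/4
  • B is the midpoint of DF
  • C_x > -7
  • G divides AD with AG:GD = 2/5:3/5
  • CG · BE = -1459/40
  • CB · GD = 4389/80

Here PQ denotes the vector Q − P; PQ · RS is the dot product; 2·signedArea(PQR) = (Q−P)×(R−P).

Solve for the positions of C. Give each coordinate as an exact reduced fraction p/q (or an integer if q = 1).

1. C_x = -27/4  [CB · GD = 4389/80 ∩ CG · BE = -1459/40]
2. C_y = 7/4  [CB · GD = 4389/80 ∩ CG · BE = -1459/40]
   → C = (-27/4, 7/4)

C = (-27/4, 7/4)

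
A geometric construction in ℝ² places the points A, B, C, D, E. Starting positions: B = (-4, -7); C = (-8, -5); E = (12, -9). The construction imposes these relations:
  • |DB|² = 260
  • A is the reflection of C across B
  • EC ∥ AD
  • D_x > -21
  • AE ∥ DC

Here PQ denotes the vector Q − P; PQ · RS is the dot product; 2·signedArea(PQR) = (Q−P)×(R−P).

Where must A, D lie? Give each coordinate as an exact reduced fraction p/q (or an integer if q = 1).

1. A_x = 0  [A is the reflection of C across B]
2. A_y = -9  [A is the reflection of C across B]
   → A = (0, -9)
3. D_x = -20  [AE ∥ DC ∩ EC ∥ AD]
4. D_y = -5  [AE ∥ DC ∩ EC ∥ AD]
   → D = (-20, -5)

A = (0, -9)
D = (-20, -5)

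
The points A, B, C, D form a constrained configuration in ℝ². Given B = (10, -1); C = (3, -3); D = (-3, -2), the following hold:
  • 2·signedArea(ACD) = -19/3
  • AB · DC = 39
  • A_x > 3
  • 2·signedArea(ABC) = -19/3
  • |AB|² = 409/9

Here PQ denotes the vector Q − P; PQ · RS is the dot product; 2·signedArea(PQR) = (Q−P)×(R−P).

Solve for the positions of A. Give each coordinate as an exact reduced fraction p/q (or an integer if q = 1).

1. A_x = 10/3  [AB · DC = 39 ∩ 2·signedArea(ABC) = -19/3]
2. A_y = -2  [AB · DC = 39 ∩ 2·signedArea(ABC) = -19/3]
   → A = (10/3, -2)

A = (10/3, -2)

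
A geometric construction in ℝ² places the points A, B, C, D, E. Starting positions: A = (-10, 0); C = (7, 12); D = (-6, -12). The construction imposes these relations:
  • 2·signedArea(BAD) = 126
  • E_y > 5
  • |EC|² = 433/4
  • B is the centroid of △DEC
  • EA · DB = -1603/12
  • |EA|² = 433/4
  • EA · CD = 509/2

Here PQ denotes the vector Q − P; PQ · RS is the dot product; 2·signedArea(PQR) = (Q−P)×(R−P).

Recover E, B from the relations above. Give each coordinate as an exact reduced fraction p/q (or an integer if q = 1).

B = (-1/6, 2)
E = (-3/2, 6)

1. E_x = -3/2  [line 13·x + 24·y + -249/2 = 0 ∩ |EC|² = 433/4]
2. E_y = 6  [line 13·x + 24·y + -249/2 = 0 ∩ |EC|² = 433/4]
   → E = (-3/2, 6)
3. B_x = -1/6  [EA · DB = -1603/12 ∩ B is the centroid of △DEC]
4. B_y = 2  [EA · DB = -1603/12 ∩ B is the centroid of △DEC]
   → B = (-1/6, 2)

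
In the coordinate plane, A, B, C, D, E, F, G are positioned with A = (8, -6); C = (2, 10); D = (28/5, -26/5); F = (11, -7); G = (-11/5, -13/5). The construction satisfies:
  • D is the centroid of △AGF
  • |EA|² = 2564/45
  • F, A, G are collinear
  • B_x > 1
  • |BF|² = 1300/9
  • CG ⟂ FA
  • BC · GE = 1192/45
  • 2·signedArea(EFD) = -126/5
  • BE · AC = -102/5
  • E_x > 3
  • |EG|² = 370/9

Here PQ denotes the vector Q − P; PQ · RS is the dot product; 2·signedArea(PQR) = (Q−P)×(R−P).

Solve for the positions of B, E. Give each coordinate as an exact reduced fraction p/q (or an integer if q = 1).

B = (9/5, 11/15)
E = (18/5, 2/15)

1. E_x = 18/5  [line -9/5·x + -27/5·y + 36/5 = 0 ∩ |EG|² = 370/9]
2. E_y = 2/15  [line -9/5·x + -27/5·y + 36/5 = 0 ∩ |EG|² = 370/9]
   → E = (18/5, 2/15)
3. B_x = 9/5  [BE · AC = -102/5 ∩ BC · GE = 1192/45]
4. B_y = 11/15  [BE · AC = -102/5 ∩ BC · GE = 1192/45]
   → B = (9/5, 11/15)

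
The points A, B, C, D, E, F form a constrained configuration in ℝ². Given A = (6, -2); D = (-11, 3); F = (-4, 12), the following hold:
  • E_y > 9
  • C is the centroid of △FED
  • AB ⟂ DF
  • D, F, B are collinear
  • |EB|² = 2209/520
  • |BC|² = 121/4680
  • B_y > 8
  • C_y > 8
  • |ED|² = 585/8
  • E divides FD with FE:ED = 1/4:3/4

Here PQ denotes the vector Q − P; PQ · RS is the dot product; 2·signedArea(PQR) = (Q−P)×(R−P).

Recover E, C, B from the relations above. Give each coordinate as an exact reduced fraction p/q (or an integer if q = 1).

1. E_x = -23/4  [E divides FD with FE:ED = 1/4:3/4]
2. E_y = 39/4  [E divides FD with FE:ED = 1/4:3/4]
   → E = (-23/4, 39/4)
3. C_x = -83/12  [C is the centroid of △FED]
4. C_y = 33/4  [C is the centroid of △FED]
   → C = (-83/12, 33/4)
5. B_x = -456/65  [D, F, B are collinear ∩ AB ⟂ DF]
6. B_y = 528/65  [D, F, B are collinear ∩ AB ⟂ DF]
   → B = (-456/65, 528/65)

B = (-456/65, 528/65)
C = (-83/12, 33/4)
E = (-23/4, 39/4)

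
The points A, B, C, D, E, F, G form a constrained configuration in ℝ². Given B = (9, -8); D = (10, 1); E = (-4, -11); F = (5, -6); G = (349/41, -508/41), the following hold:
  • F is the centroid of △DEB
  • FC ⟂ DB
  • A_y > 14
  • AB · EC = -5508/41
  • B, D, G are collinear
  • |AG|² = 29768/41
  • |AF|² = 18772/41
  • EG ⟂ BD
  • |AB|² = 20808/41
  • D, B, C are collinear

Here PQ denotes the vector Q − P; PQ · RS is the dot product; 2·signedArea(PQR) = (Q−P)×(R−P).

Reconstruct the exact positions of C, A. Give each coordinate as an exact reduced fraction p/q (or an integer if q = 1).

A = (471/41, 590/41)
C = (376/41, -265/41)

1. C_x = 376/41  [D, B, C are collinear ∩ FC ⟂ DB]
2. C_y = -265/41  [D, B, C are collinear ∩ FC ⟂ DB]
   → C = (376/41, -265/41)
3. A_x = 471/41  [line -540/41·x + -186/41·y + 8880/41 = 0 ∩ |AB|² = 20808/41]
4. A_y = 590/41  [line -540/41·x + -186/41·y + 8880/41 = 0 ∩ |AB|² = 20808/41]
   → A = (471/41, 590/41)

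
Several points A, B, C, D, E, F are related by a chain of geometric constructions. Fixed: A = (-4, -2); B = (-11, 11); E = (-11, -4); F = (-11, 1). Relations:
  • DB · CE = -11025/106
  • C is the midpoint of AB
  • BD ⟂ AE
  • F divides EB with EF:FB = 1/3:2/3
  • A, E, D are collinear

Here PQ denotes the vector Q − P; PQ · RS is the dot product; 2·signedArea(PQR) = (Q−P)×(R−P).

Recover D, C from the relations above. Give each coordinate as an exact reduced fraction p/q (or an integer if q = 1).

1. D_x = -373/53  [A, E, D are collinear ∩ BD ⟂ AE]
2. D_y = -152/53  [A, E, D are collinear ∩ BD ⟂ AE]
   → D = (-373/53, -152/53)
3. C_x = -15/2  [C is the midpoint of AB]
4. C_y = 9/2  [C is the midpoint of AB]
   → C = (-15/2, 9/2)

C = (-15/2, 9/2)
D = (-373/53, -152/53)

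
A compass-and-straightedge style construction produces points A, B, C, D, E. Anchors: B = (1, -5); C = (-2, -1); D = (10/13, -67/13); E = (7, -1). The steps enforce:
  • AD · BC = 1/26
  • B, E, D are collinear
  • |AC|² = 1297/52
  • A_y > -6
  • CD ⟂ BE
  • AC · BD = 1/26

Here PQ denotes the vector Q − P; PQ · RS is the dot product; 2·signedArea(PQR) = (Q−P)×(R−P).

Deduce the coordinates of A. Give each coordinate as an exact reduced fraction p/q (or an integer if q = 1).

1. A_x = 23/26  [AD · BC = 1/26 ∩ AC · BD = 1/26]
2. A_y = -66/13  [AD · BC = 1/26 ∩ AC · BD = 1/26]
   → A = (23/26, -66/13)

A = (23/26, -66/13)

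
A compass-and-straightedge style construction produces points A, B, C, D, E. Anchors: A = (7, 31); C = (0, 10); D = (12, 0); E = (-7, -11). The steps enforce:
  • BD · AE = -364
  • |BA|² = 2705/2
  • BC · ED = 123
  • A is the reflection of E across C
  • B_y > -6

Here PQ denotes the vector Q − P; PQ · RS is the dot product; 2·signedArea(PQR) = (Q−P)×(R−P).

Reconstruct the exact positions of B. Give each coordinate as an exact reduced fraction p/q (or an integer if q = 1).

1. B_x = 5/2  [BD · AE = -364 ∩ BC · ED = 123]
2. B_y = -11/2  [BD · AE = -364 ∩ BC · ED = 123]
   → B = (5/2, -11/2)

B = (5/2, -11/2)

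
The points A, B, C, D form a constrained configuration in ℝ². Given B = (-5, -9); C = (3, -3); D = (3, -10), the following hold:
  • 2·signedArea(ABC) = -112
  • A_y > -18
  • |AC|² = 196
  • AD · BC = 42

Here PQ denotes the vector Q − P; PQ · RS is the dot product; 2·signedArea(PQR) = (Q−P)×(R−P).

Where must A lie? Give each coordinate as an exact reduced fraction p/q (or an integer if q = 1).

A = (3, -17)

1. A_x = 3  [AD · BC = 42 ∩ 2·signedArea(ABC) = -112]
2. A_y = -17  [AD · BC = 42 ∩ 2·signedArea(ABC) = -112]
   → A = (3, -17)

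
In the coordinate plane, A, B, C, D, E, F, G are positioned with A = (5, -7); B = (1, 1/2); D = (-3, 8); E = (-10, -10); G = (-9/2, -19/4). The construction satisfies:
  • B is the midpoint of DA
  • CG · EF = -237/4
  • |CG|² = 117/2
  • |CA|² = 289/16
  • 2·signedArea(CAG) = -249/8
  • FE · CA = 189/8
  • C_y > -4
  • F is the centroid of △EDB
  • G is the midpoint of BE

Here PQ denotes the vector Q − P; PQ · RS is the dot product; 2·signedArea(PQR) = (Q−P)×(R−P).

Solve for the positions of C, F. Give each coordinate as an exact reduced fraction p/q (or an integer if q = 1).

1. C_x = 3  [line -9/4·x + -19/2·y + -193/8 = 0 ∩ |CA|² = 289/16]
2. C_y = -13/4  [line -9/4·x + -19/2·y + -193/8 = 0 ∩ |CA|² = 289/16]
   → C = (3, -13/4)
3. F_x = -4  [F is the centroid of △EDB]
4. F_y = -1/2  [F is the centroid of △EDB]
   → F = (-4, -1/2)

C = (3, -13/4)
F = (-4, -1/2)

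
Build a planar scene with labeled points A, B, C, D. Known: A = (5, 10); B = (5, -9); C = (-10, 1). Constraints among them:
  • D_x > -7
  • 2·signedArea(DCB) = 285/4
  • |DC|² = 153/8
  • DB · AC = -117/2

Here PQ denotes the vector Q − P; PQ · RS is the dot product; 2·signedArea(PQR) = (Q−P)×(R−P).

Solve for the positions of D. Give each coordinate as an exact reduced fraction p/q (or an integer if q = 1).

1. D_x = -25/4  [2·signedArea(DCB) = 285/4 ∩ DB · AC = -117/2]
2. D_y = 13/4  [2·signedArea(DCB) = 285/4 ∩ DB · AC = -117/2]
   → D = (-25/4, 13/4)

D = (-25/4, 13/4)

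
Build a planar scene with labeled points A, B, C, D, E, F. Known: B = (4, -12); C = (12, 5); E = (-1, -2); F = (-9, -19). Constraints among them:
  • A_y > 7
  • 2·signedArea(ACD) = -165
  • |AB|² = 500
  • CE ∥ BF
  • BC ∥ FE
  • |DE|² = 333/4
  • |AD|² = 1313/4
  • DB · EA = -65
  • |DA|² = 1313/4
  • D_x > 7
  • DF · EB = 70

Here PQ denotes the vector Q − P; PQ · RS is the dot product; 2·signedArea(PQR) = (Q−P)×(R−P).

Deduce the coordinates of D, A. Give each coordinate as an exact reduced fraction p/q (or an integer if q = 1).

1. D_x = 8  [line -5·x + 10·y + 75 = 0 ∩ |DE|² = 333/4]
2. D_y = -7/2  [line -5·x + 10·y + 75 = 0 ∩ |DE|² = 333/4]
   → D = (8, -7/2)
3. A_x = -6  [DB · EA = -65 ∩ 2·signedArea(ACD) = -165]
4. A_y = 8  [DB · EA = -65 ∩ 2·signedArea(ACD) = -165]
   → A = (-6, 8)

A = (-6, 8)
D = (8, -7/2)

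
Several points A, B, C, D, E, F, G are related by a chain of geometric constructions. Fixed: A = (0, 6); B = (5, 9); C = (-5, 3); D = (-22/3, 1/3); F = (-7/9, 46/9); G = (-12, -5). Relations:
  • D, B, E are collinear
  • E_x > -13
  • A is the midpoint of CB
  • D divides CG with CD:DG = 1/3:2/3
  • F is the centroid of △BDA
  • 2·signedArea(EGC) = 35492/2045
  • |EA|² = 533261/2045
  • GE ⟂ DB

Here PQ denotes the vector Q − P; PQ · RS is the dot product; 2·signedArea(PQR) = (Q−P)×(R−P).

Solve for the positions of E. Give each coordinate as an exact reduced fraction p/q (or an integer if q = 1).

1. E_x = -26516/2045  [D, B, E are collinear ∩ GE ⟂ DB]
2. E_y = -7413/2045  [D, B, E are collinear ∩ GE ⟂ DB]
   → E = (-26516/2045, -7413/2045)

E = (-26516/2045, -7413/2045)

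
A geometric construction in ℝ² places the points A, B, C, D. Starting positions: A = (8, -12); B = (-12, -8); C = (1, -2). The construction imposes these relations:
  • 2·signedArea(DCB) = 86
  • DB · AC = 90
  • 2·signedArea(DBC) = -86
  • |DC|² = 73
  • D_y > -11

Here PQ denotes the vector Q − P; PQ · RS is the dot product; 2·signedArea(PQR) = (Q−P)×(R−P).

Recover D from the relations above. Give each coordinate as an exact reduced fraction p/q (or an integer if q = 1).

D = (-2, -10)

1. D_x = -2  [2·signedArea(DCB) = 86 ∩ DB · AC = 90]
2. D_y = -10  [2·signedArea(DCB) = 86 ∩ DB · AC = 90]
   → D = (-2, -10)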